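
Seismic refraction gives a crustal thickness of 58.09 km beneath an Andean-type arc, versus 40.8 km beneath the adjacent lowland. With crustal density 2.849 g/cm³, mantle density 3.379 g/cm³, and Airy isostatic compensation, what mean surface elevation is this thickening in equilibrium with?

2.71 km

Excess crust Δ = 58.09 km − 40.8 km = 17.29 km, split between elevation h and root r with h + r = Δ.
Airy balance ρ_c h = (ρ_m − ρ_c) r gives r = h ρ_c/(ρ_m − ρ_c), so h (1 + ρ_c/(ρ_m − ρ_c)) = Δ, i.e. h = Δ (ρ_m − ρ_c)/ρ_m.
h = 17.29 km × 0.53/3.379 = 2.71 km.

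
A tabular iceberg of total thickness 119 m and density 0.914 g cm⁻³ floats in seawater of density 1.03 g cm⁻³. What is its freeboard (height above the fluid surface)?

13.4 m

Floating equilibrium: submerged depth d = t ρ_obj/ρ_fluid = 119 m × 0.914/1.03 = 105.6 m.
Freeboard = t − d = 119 m − 105.6 m = 13.4 m.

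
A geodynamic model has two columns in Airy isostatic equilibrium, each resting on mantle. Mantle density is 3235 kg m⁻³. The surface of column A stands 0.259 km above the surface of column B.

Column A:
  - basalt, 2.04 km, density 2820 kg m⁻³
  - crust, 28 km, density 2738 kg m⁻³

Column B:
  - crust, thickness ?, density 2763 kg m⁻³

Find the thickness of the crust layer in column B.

Take the compensation level at the base of the deeper column (depth z_c below the surface of column A) and equate Σ ρ_i t_i down to z_c; mantle fills any gap and the z_c terms cancel.
Column A: 2.04×2820 + 28×2738 + (z_c − 30.04)×3235
Column B: 0.259×0 + x×2763 + (z_c − 0.259 − 0 − x)×3235
The z_c×3235 term appears on both sides and cancels. Collect the known terms of each column as K = Σ(ρt)_known − 3235 × (depth of known layers): K_A = 82416.8 − 3235×30.04 = −14762.6; K_B = 0 − 3235×(0.259 + 0) = −837.865.
Balance: K_A = K_B − x×(3235 − 2763), so x = (K_B − K_A)/(3235 − 2763) = 13924.7/472 = 29.5 km.

29.5 km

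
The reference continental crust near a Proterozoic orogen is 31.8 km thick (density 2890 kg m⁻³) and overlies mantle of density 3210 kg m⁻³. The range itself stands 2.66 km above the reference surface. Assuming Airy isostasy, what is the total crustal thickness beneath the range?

Root depth r = h ρ_c / (ρ_m − ρ_c) = 2.66 km × 2890 / 320 = 24.02 km.
Total thickness = T + h + r = 31.8 km + 2.66 km + 24.02 km = 58.5 km.

58.5 km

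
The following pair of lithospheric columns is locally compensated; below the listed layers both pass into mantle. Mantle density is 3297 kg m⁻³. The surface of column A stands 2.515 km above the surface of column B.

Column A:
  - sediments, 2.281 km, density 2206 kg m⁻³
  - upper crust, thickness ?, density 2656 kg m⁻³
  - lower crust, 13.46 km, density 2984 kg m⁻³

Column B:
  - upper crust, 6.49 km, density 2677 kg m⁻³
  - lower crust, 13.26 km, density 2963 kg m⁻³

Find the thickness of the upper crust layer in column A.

15.7 km

Take the compensation level at the base of the deeper column (depth z_c below the surface of column A) and equate Σ ρ_i t_i down to z_c; mantle fills any gap and the z_c terms cancel.
Column A: 2.281×2206 + x×2656 + 13.46×2984 + (z_c − 15.741 − x)×3297
Column B: 2.515×0 + 6.49×2677 + 13.26×2963 + (z_c − 2.515 − 19.75)×3297
The z_c×3297 term appears on both sides and cancels. Collect the known terms of each column as K = Σ(ρt)_known − 3297 × (depth of known layers): K_A = 45196.526 − 3297×15.741 = −6701.551; K_B = 56663.11 − 3297×(2.515 + 19.75) = −16744.595.
Balance: K_A − x×(3297 − 2656) = K_B, so x = (K_A − K_B)/(3297 − 2656) = 10043/641 = 15.7 km.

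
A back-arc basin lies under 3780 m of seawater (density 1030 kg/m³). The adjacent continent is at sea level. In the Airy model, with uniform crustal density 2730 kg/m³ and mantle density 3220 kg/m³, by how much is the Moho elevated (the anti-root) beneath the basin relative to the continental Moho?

For local isostatic compensation: replacing crust with seawater at the top is compensated by replacing crust with mantle at the base: d (ρ_c − ρ_w) = a (ρ_m − ρ_c).
a = d (ρ_c − ρ_w)/(ρ_m − ρ_c) = 3780 m × 1700/490 = 13100 m.

13100 m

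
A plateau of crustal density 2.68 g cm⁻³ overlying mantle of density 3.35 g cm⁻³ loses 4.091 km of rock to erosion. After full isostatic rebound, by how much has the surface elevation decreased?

0.818 km

Rebound u = e ρ_c/ρ_m = 4.091 km × 2.68/3.35 = 3.273 km.
Net surface drop = e − u = 4.091 km − 3.273 km = e (ρ_m − ρ_c)/ρ_m = 0.818 km.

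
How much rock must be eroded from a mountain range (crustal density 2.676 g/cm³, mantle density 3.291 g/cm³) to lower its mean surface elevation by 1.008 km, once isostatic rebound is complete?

Net drop Δ = e − u = e − e ρ_c/ρ_m = e (ρ_m − ρ_c)/ρ_m.
e = Δ ρ_m/(ρ_m − ρ_c) = 1.008 km × 3.291/0.615 = 5.39 km.

5.39 km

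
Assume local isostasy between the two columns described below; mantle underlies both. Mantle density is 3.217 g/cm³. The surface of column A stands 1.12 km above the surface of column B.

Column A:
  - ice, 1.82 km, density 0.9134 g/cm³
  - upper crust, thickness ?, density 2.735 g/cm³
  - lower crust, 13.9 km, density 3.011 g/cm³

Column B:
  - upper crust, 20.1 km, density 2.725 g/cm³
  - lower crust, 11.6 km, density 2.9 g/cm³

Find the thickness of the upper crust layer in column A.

Take the compensation level at the base of the deeper column (depth z_c below the surface of column A) and equate Σ ρ_i t_i down to z_c; mantle fills any gap and the z_c terms cancel.
Column A: 1.82×0.9134 + x×2.735 + 13.9×3.011 + (z_c − 15.72 − x)×3.217
Column B: 1.12×0 + 20.1×2.725 + 11.6×2.9 + (z_c − 1.12 − 31.7)×3.217
The z_c×3.217 term appears on both sides and cancels. Collect the known terms of each column as K = Σ(ρt)_known − 3.217 × (depth of known layers): K_A = 43.515288 − 3.217×15.72 = −7.055952; K_B = 88.4125 − 3.217×(1.12 + 31.7) = −17.16944.
Balance: K_A − x×(3.217 − 2.735) = K_B, so x = (K_A − K_B)/(3.217 − 2.735) = 10.1135/0.482 = 21 km.

21 km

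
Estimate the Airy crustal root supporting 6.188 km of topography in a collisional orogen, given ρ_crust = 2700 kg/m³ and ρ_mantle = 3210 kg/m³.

32.8 km

By Archimedes' principle applied to the lithosphere: the weight of the topography is balanced by the buoyancy of the root, ρ_c h = (ρ_m − ρ_c) r.
r = h · ρ_c / (ρ_m − ρ_c) = 6.188 km × 2700 / (3210 − 2700) = 32.8 km.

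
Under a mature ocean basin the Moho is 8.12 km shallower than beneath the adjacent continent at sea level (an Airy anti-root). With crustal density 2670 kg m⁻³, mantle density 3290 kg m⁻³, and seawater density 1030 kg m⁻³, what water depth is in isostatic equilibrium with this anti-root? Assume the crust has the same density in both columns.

Replacing a thickness d of crust by seawater at the top must be balanced by replacing crust with mantle at the base: d (ρ_c − ρ_w) = a (ρ_m − ρ_c).
d = a (ρ_m − ρ_c)/(ρ_c − ρ_w) = 8.12 km × 620/1640 = 3.07 km.

3.07 km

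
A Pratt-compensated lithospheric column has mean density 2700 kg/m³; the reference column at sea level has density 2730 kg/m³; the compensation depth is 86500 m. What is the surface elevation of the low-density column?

961 m

ρ_ref D = ρ (D + h) → h = D (ρ_ref − ρ)/ρ.
h = 86500 m × (2730 − 2700)/2700 = 961 m.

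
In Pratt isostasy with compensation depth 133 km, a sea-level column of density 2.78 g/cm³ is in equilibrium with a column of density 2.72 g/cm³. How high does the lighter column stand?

ρ_ref D = ρ (D + h) → h = D (ρ_ref − ρ)/ρ.
h = 133 km × (2.78 − 2.72)/2.72 = 2.93 km.

2.93 km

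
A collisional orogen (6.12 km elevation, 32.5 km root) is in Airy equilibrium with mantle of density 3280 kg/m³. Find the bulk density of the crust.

ρ_c h = (ρ_m − ρ_c) r → ρ_c (h + r) = ρ_m r → ρ_c = ρ_m r / (h + r).
ρ_c = 3280 × 32.5 km / (6.12 km + 32.5 km) = 2760 kg/m³.

2760 kg/m³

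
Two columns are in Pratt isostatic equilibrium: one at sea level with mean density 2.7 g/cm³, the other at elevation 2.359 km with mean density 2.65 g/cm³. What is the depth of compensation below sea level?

ρ_ref D = ρ (D + h) → D (ρ_ref − ρ) = ρ h.
D = ρ h/(ρ_ref − ρ) = 2.65 × 2.359 km/(2.7 − 2.65) = 125 km.

125 km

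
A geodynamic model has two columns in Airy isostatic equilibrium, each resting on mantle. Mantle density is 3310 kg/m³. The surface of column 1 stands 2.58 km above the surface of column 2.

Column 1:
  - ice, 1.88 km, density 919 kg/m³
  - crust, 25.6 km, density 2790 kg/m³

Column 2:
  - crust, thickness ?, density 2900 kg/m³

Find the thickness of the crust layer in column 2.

22.6 km

Take the compensation level at the base of the deeper column (depth z_c below the surface of column 1) and equate Σ ρ_i t_i down to z_c; mantle fills any gap and the z_c terms cancel.
Column 1: 1.88×919 + 25.6×2790 + (z_c − 27.48)×3310
Column 2: 2.58×0 + x×2900 + (z_c − 2.58 − 0 − x)×3310
The z_c×3310 term appears on both sides and cancels. Collect the known terms of each column as K = Σ(ρt)_known − 3310 × (depth of known layers): K_1 = 73151.72 − 3310×27.48 = −17807.08; K_2 = 0 − 3310×(2.58 + 0) = −8539.8.
Balance: K_1 = K_2 − x×(3310 − 2900), so x = (K_2 − K_1)/(3310 − 2900) = 9267.28/410 = 22.6 km.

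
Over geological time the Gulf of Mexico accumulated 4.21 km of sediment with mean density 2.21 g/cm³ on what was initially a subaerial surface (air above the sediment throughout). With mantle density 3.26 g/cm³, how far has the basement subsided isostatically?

2.85 km

Subaerial load: s = t ρ_sed / ρ_m = 4.21 km × 2.21/3.26 = 2.85 km.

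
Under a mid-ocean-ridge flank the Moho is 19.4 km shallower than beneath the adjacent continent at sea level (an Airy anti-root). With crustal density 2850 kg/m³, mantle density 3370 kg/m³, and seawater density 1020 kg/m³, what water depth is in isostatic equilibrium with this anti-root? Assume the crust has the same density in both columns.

Replacing a thickness d of crust by seawater at the top must be balanced by replacing crust with mantle at the base: d (ρ_c − ρ_w) = a (ρ_m − ρ_c).
d = a (ρ_m − ρ_c)/(ρ_c − ρ_w) = 19.4 km × 520/1830 = 5.51 km.

5.51 km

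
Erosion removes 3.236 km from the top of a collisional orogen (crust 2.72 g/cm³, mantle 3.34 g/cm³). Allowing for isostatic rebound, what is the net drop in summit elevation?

Rebound u = e ρ_c/ρ_m = 3.236 km × 2.72/3.34 = 2.635 km.
Net surface drop = e − u = 3.236 km − 2.635 km = e (ρ_m − ρ_c)/ρ_m = 0.601 km.

0.601 km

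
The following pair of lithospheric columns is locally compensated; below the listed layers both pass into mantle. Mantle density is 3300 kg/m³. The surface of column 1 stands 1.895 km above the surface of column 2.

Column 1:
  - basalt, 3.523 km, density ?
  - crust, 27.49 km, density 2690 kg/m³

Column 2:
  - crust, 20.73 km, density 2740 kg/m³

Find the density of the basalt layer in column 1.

Take the compensation level at the base of the deeper column (depth z_c below the surface of column 1) and equate Σ ρ_i t_i down to z_c; mantle fills any gap and the z_c terms cancel.
Column 1: 3.523×ρ + 27.49×2690 + (z_c − 31.013)×3300
Column 2: 1.895×0 + 20.73×2740 + (z_c − 1.895 − 20.73)×3300
The z_c×3300 term appears on both sides and cancels. Collect the known terms of each column as K = Σ(ρt)_known − 3300 × (depth of known layers): K_1 = 73948.1 − 3300×31.013 = −28394.8; K_2 = 56800.2 − 3300×(1.895 + 20.73) = −17862.3.
Balance: K_1 + 3.523×ρ = K_2, so ρ = (K_2 − K_1)/3.523 = 10532.5/3.523 = 2990 kg/m³.

2990 kg/m³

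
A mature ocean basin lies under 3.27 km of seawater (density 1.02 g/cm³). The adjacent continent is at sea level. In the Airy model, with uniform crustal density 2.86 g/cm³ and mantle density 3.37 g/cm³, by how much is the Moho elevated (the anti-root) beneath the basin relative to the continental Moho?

Isostatic balance requires: replacing crust with seawater at the top is compensated by replacing crust with mantle at the base: d (ρ_c − ρ_w) = a (ρ_m − ρ_c).
a = d (ρ_c − ρ_w)/(ρ_m − ρ_c) = 3.27 km × 1.84/0.51 = 11.8 km.

11.8 km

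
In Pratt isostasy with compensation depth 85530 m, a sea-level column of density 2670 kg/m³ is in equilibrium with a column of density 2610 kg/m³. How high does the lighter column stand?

ρ_ref D = ρ (D + h) → h = D (ρ_ref − ρ)/ρ.
h = 85530 m × (2670 − 2610)/2610 = 1970 m.

1970 m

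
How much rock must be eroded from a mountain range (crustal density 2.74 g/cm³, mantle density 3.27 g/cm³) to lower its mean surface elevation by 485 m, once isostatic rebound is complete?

2990 m

Net drop Δ = e − u = e − e ρ_c/ρ_m = e (ρ_m − ρ_c)/ρ_m.
e = Δ ρ_m/(ρ_m − ρ_c) = 485 m × 3.27/0.53 = 2990 m.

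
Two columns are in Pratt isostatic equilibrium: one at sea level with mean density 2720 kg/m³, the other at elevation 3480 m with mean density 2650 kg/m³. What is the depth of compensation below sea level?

132000 m

ρ_ref D = ρ (D + h) → D (ρ_ref − ρ) = ρ h.
D = ρ h/(ρ_ref − ρ) = 2650 × 3480 m/(2720 − 2650) = 132000 m.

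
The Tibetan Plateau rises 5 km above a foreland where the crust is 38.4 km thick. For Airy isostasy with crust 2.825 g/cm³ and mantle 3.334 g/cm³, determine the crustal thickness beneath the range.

71.2 km

Root depth r = h ρ_c / (ρ_m − ρ_c) = 5 km × 2.825 / 0.509 = 27.75 km.
Total thickness = T + h + r = 38.4 km + 5 km + 27.75 km = 71.2 km.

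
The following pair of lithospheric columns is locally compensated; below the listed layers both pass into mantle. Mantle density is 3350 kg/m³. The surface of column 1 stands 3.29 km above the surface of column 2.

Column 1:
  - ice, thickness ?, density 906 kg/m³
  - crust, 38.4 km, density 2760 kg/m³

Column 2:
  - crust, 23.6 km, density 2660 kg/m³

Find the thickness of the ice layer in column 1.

1.9 km

Take the compensation level at the base of the deeper column (depth z_c below the surface of column 1) and equate Σ ρ_i t_i down to z_c; mantle fills any gap and the z_c terms cancel.
Column 1: x×906 + 38.4×2760 + (z_c − 38.4 − x)×3350
Column 2: 3.29×0 + 23.6×2660 + (z_c − 3.29 − 23.6)×3350
The z_c×3350 term appears on both sides and cancels. Collect the known terms of each column as K = Σ(ρt)_known − 3350 × (depth of known layers): K_1 = 105984 − 3350×38.4 = −22656; K_2 = 62776 − 3350×(3.29 + 23.6) = −27305.5.
Balance: K_1 − x×(3350 − 906) = K_2, so x = (K_1 − K_2)/(3350 − 906) = 4649.5/2444 = 1.9 km.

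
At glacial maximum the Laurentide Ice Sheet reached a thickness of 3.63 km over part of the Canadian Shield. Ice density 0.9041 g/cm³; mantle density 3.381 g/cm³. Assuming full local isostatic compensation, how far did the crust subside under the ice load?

0.971 km

Equating mass per unit area of the two columns: the ice load ρ_ice t is balanced by mantle displaced below, ρ_m s.
s = t ρ_ice / ρ_m = 3.63 km × 0.9041/3.381 = 0.971 km.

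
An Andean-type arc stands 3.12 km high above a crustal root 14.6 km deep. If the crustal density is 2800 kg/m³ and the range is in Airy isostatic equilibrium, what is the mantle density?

3400 kg/m³

Airy balance: ρ_c h = (ρ_m − ρ_c) r → ρ_m = ρ_c (1 + h/r).
ρ_m = 2800 × (1 + 3.12 km/14.6 km) = 3400 kg/m³.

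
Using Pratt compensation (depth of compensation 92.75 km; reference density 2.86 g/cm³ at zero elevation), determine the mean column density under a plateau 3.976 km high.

Pratt balance: ρ_ref D = ρ (D + h).
ρ = ρ_ref D/(D + h) = 2.86 × 92.75 km/(92.75 km + 3.976 km) = 2.74 g/cm³.

2.74 g/cm³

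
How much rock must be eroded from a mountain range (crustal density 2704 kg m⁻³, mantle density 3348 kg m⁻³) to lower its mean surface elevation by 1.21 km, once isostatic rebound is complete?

6.29 km

Net drop Δ = e − u = e − e ρ_c/ρ_m = e (ρ_m − ρ_c)/ρ_m.
e = Δ ρ_m/(ρ_m − ρ_c) = 1.21 km × 3348/644 = 6.29 km.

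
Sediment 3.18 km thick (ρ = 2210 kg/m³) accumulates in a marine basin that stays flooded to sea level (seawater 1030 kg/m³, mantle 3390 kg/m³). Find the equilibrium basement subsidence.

Submarine loading: the sediment displaces seawater, and the subsidence is in turn flooded, so s (ρ_m − ρ_w) = t (ρ_sed − ρ_w).
s = 3.18 km × (2210 − 1030) / (3390 − 1030) = 1.59 km.

1.59 km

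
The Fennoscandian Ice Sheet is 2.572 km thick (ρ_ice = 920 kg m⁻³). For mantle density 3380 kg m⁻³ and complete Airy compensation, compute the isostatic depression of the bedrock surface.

Equating mass per unit area of the two columns: the ice load ρ_ice t is balanced by mantle displaced below, ρ_m s.
s = t ρ_ice / ρ_m = 2.572 km × 920/3380 = 0.7 km.

0.7 km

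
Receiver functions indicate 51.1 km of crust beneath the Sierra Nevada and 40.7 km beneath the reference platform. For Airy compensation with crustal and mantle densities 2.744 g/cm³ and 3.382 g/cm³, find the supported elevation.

1.96 km

Excess crust Δ = 51.1 km − 40.7 km = 10.4 km, split between elevation h and root r with h + r = Δ.
Airy balance ρ_c h = (ρ_m − ρ_c) r gives r = h ρ_c/(ρ_m − ρ_c), so h (1 + ρ_c/(ρ_m − ρ_c)) = Δ, i.e. h = Δ (ρ_m − ρ_c)/ρ_m.
h = 10.4 km × 0.638/3.382 = 1.96 km.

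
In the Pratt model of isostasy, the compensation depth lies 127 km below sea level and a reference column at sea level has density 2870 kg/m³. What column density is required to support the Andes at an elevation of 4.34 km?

Pratt balance: ρ_ref D = ρ (D + h).
ρ = ρ_ref D/(D + h) = 2870 × 127 km/(127 km + 4.34 km) = 2780 kg/m³.

2780 kg/m³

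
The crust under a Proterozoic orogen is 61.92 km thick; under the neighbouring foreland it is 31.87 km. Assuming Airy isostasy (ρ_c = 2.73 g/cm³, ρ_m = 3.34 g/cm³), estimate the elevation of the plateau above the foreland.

Excess crust Δ = 61.92 km − 31.87 km = 30.05 km, split between elevation h and root r with h + r = Δ.
Airy balance ρ_c h = (ρ_m − ρ_c) r gives r = h ρ_c/(ρ_m − ρ_c), so h (1 + ρ_c/(ρ_m − ρ_c)) = Δ, i.e. h = Δ (ρ_m − ρ_c)/ρ_m.
h = 30.05 km × 0.61/3.34 = 5.49 km.

5.49 km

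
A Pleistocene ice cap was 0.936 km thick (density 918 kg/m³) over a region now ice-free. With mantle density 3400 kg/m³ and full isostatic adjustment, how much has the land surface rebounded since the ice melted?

Removing the load lets mantle flow back in; uplift u satisfies ρ_ice t = ρ_m u.
u = t ρ_ice/ρ_m = 0.936 km × 918/3400 = 0.253 km.

0.253 km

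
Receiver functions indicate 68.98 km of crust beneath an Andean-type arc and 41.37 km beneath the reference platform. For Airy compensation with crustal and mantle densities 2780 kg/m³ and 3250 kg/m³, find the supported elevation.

3.99 km

Excess crust Δ = 68.98 km − 41.37 km = 27.61 km, split between elevation h and root r with h + r = Δ.
Airy balance ρ_c h = (ρ_m − ρ_c) r gives r = h ρ_c/(ρ_m − ρ_c), so h (1 + ρ_c/(ρ_m − ρ_c)) = Δ, i.e. h = Δ (ρ_m − ρ_c)/ρ_m.
h = 27.61 km × 470/3250 = 3.99 km.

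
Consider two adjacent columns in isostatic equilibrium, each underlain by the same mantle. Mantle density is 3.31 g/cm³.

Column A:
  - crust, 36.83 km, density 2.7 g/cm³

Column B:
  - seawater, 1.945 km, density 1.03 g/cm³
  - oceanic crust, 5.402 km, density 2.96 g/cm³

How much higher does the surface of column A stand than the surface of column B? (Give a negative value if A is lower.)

For any compensation level in the mantle, the mantle terms cancel and isostasy reduces to e = (Σt_A − Σt_B) − (Σ(ρt)_A − Σ(ρt)_B) / ρ_m.
Σt_A = 36.83 km; Σt_B = 7.347 km; Σ(ρt)_A = 99.441; Σ(ρt)_B = 17.99327 (in km·g/cm³).
e = (36.83 − 7.347) − (99.441 − 17.99327) / 3.31 = 4.88 km.

4.88 km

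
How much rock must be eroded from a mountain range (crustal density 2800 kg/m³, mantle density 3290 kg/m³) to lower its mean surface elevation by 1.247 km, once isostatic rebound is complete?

Net drop Δ = e − u = e − e ρ_c/ρ_m = e (ρ_m − ρ_c)/ρ_m.
e = Δ ρ_m/(ρ_m − ρ_c) = 1.247 km × 3290/490 = 8.37 km.

8.37 km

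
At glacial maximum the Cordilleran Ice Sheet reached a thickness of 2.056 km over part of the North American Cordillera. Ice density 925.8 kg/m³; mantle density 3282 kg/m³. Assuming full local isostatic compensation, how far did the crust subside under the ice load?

Balancing pressure at the compensation depth: the ice load ρ_ice t is balanced by mantle displaced below, ρ_m s.
s = t ρ_ice / ρ_m = 2.056 km × 925.8/3282 = 0.58 km.

0.58 km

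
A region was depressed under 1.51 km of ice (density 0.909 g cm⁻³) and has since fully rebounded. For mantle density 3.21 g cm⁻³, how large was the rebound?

0.428 km

Removing the load lets mantle flow back in; uplift u satisfies ρ_ice t = ρ_m u.
u = t ρ_ice/ρ_m = 1.51 km × 0.909/3.21 = 0.428 km.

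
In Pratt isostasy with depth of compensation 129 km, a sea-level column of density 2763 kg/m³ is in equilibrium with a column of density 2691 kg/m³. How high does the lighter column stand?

ρ_ref D = ρ (D + h) → h = D (ρ_ref − ρ)/ρ.
h = 129 km × (2763 − 2691)/2691 = 3.45 km.

3.45 km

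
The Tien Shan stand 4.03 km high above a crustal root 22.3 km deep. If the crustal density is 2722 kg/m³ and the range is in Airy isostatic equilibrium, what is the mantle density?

Airy balance: ρ_c h = (ρ_m − ρ_c) r → ρ_m = ρ_c (1 + h/r).
ρ_m = 2722 × (1 + 4.03 km/22.3 km) = 3210 kg/m³.

3210 kg/m³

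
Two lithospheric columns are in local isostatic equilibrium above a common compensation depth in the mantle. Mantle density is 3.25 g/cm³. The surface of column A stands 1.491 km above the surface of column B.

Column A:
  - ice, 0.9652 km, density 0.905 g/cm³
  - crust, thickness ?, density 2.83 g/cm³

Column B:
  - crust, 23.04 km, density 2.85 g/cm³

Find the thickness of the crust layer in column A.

Take the compensation level at the base of the deeper column (depth z_c below the surface of column A) and equate Σ ρ_i t_i down to z_c; mantle fills any gap and the z_c terms cancel.
Column A: 0.9652×0.905 + x×2.83 + (z_c − 0.9652 − x)×3.25
Column B: 1.491×0 + 23.04×2.85 + (z_c − 1.491 − 23.04)×3.25
The z_c×3.25 term appears on both sides and cancels. Collect the known terms of each column as K = Σ(ρt)_known − 3.25 × (depth of known layers): K_A = 0.873506 − 3.25×0.9652 = −2.263394; K_B = 65.664 − 3.25×(1.491 + 23.04) = −14.06175.
Balance: K_A − x×(3.25 − 2.83) = K_B, so x = (K_A − K_B)/(3.25 − 2.83) = 11.7984/0.42 = 28.1 km.

28.1 km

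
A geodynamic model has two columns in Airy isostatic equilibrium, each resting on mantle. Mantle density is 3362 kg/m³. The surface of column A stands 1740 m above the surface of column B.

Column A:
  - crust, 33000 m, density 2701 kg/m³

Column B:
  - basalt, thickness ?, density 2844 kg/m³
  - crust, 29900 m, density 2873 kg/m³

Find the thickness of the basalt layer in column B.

2590 m

Take the compensation level at the base of the deeper column (depth z_c below the surface of column A) and equate Σ ρ_i t_i down to z_c; mantle fills any gap and the z_c terms cancel.
Column A: 33000×2701 + (z_c − 33000)×3362
Column B: 1740×0 + x×2844 + 29900×2873 + (z_c − 1740 − 29900 − x)×3362
The z_c×3362 term appears on both sides and cancels. Collect the known terms of each column as K = Σ(ρt)_known − 3362 × (depth of known layers): K_A = 89133000 − 3362×33000 = −21813000; K_B = 85902700 − 3362×(1740 + 29900) = −20470980.
Balance: K_A = K_B − x×(3362 − 2844), so x = (K_B − K_A)/(3362 − 2844) = 1342020/518 = 2590 m.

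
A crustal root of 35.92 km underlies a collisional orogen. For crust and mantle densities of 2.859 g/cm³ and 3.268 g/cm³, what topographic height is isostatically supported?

5.14 km

Equating mass per unit area of the two columns: ρ_c h = (ρ_m − ρ_c) r.
h = r (ρ_m − ρ_c) / ρ_c = 35.92 km × (3.268 − 2.859) / 2.859 = 5.14 km.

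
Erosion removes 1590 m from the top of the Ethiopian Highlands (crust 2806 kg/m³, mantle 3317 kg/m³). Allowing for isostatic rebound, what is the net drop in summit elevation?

245 m

Rebound u = e ρ_c/ρ_m = 1590 m × 2806/3317 = 1345 m.
Net surface drop = e − u = 1590 m − 1345 m = e (ρ_m − ρ_c)/ρ_m = 245 m.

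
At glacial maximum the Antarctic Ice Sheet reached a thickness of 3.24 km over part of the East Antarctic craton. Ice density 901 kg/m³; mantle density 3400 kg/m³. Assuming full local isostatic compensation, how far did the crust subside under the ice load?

0.859 km

For local isostatic compensation: the ice load ρ_ice t is balanced by mantle displaced below, ρ_m s.
s = t ρ_ice / ρ_m = 3.24 km × 901/3400 = 0.859 km.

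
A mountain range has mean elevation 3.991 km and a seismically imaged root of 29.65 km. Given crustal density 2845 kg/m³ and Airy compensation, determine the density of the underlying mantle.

Airy balance: ρ_c h = (ρ_m − ρ_c) r → ρ_m = ρ_c (1 + h/r).
ρ_m = 2845 × (1 + 3.991 km/29.65 km) = 3230 kg/m³.

3230 kg/m³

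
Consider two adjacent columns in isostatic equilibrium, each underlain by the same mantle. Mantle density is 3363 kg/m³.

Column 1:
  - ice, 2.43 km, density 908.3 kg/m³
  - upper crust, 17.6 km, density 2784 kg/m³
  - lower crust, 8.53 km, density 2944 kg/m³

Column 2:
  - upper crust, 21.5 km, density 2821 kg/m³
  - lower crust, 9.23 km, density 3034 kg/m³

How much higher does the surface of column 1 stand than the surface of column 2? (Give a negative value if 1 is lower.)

1.5 km

For any compensation level in the mantle, the mantle terms cancel and isostasy reduces to e = (Σt_1 − Σt_2) − (Σ(ρt)_1 − Σ(ρt)_2) / ρ_m.
Σt_1 = 28.56 km; Σt_2 = 30.73 km; Σ(ρt)_1 = 76317.889; Σ(ρt)_2 = 88655.32 (in km·kg/m³).
e = (28.56 − 30.73) − (76317.889 − 88655.32) / 3363 = 1.5 km.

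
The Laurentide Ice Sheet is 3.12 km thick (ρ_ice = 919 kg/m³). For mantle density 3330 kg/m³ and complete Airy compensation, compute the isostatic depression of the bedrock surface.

0.861 km

In Airy isostatic equilibrium: the ice load ρ_ice t is balanced by mantle displaced below, ρ_m s.
s = t ρ_ice / ρ_m = 3.12 km × 919/3330 = 0.861 km.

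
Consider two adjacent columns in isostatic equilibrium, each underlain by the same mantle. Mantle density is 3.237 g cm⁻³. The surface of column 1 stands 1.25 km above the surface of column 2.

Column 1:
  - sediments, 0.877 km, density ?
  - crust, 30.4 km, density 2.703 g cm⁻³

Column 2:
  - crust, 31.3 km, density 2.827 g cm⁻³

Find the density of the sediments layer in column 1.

Take the compensation level at the base of the deeper column (depth z_c below the surface of column 1) and equate Σ ρ_i t_i down to z_c; mantle fills any gap and the z_c terms cancel.
Column 1: 0.877×ρ + 30.4×2.703 + (z_c − 31.277)×3.237
Column 2: 1.25×0 + 31.3×2.827 + (z_c − 1.25 − 31.3)×3.237
The z_c×3.237 term appears on both sides and cancels. Collect the known terms of each column as K = Σ(ρt)_known − 3.237 × (depth of known layers): K_1 = 82.1712 − 3.237×31.277 = −19.072449; K_2 = 88.4851 − 3.237×(1.25 + 31.3) = −16.87925.
Balance: K_1 + 0.877×ρ = K_2, so ρ = (K_2 − K_1)/0.877 = 2.1932/0.877 = 2.5 g cm⁻³.

2.5 g cm⁻³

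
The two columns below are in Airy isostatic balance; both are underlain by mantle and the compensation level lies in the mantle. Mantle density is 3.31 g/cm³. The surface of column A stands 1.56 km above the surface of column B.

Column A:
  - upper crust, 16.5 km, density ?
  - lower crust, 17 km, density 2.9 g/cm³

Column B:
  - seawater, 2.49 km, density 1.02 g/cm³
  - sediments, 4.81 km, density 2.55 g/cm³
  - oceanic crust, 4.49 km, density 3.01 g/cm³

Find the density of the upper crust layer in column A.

2.77 g/cm³

Take the compensation level at the base of the deeper column (depth z_c below the surface of column A) and equate Σ ρ_i t_i down to z_c; mantle fills any gap and the z_c terms cancel.
Column A: 16.5×ρ + 17×2.9 + (z_c − 33.5)×3.31
Column B: 1.56×0 + 2.49×1.02 + 4.81×2.55 + 4.49×3.01 + (z_c − 1.56 − 11.79)×3.31
The z_c×3.31 term appears on both sides and cancels. Collect the known terms of each column as K = Σ(ρt)_known − 3.31 × (depth of known layers): K_A = 49.3 − 3.31×33.5 = −61.585; K_B = 28.3202 − 3.31×(1.56 + 11.79) = −15.8683.
Balance: K_A + 16.5×ρ = K_B, so ρ = (K_B − K_A)/16.5 = 45.7167/16.5 = 2.77 g/cm³.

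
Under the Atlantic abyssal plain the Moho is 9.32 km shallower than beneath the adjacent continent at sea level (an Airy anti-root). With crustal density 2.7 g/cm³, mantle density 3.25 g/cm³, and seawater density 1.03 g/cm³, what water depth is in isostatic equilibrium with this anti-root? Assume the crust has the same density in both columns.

Replacing a thickness d of crust by seawater at the top must be balanced by replacing crust with mantle at the base: d (ρ_c − ρ_w) = a (ρ_m − ρ_c).
d = a (ρ_m − ρ_c)/(ρ_c − ρ_w) = 9.32 km × 0.55/1.67 = 3.07 km.

3.07 km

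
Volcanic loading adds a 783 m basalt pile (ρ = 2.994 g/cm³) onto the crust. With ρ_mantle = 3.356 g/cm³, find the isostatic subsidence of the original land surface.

699 m

Subaerial loading: s = t ρ_load / ρ_m.
s = 783 m × 2.994/3.356 = 699 m.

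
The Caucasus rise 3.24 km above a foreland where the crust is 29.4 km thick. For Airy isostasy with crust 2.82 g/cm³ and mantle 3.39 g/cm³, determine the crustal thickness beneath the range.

48.7 km

Root depth r = h ρ_c / (ρ_m − ρ_c) = 3.24 km × 2.82 / 0.57 = 16.03 km.
Total thickness = T + h + r = 29.4 km + 3.24 km + 16.03 km = 48.7 km.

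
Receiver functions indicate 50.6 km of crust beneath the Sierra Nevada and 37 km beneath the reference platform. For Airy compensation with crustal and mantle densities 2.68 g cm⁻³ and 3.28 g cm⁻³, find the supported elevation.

Excess crust Δ = 50.6 km − 37 km = 13.6 km, split between elevation h and root r with h + r = Δ.
Airy balance ρ_c h = (ρ_m − ρ_c) r gives r = h ρ_c/(ρ_m − ρ_c), so h (1 + ρ_c/(ρ_m − ρ_c)) = Δ, i.e. h = Δ (ρ_m − ρ_c)/ρ_m.
h = 13.6 km × 0.6/3.28 = 2.49 km.

2.49 km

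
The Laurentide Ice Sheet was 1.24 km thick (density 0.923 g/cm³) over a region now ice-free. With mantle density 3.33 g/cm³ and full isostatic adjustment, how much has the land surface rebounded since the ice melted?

0.344 km

Removing the load lets mantle flow back in; uplift u satisfies ρ_ice t = ρ_m u.
u = t ρ_ice/ρ_m = 1.24 km × 0.923/3.33 = 0.344 km.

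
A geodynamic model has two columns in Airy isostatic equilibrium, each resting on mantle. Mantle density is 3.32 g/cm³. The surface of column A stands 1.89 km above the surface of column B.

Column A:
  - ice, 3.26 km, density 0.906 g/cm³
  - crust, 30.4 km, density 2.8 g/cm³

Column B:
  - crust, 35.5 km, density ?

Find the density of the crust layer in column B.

2.83 g/cm³

Take the compensation level at the base of the deeper column (depth z_c below the surface of column A) and equate Σ ρ_i t_i down to z_c; mantle fills any gap and the z_c terms cancel.
Column A: 3.26×0.906 + 30.4×2.8 + (z_c − 33.66)×3.32
Column B: 1.89×0 + 35.5×ρ + (z_c − 1.89 − 35.5)×3.32
The z_c×3.32 term appears on both sides and cancels. Collect the known terms of each column as K = Σ(ρt)_known − 3.32 × (depth of known layers): K_A = 88.07356 − 3.32×33.66 = −23.67764; K_B = 0 − 3.32×(1.89 + 35.5) = −124.1348.
Balance: K_A = K_B + 35.5×ρ, so ρ = (K_A − K_B)/35.5 = 100.457/35.5 = 2.83 g/cm³.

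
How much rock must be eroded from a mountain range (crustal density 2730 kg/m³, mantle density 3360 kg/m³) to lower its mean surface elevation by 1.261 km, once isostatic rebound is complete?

6.73 km

Net drop Δ = e − u = e − e ρ_c/ρ_m = e (ρ_m − ρ_c)/ρ_m.
e = Δ ρ_m/(ρ_m − ρ_c) = 1.261 km × 3360/630 = 6.73 km.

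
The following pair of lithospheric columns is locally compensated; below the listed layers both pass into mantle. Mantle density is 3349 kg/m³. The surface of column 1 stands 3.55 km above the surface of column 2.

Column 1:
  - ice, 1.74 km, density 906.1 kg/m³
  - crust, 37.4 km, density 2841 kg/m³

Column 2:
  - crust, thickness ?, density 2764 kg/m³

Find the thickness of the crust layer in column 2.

Take the compensation level at the base of the deeper column (depth z_c below the surface of column 1) and equate Σ ρ_i t_i down to z_c; mantle fills any gap and the z_c terms cancel.
Column 1: 1.74×906.1 + 37.4×2841 + (z_c − 39.14)×3349
Column 2: 3.55×0 + x×2764 + (z_c − 3.55 − 0 − x)×3349
The z_c×3349 term appears on both sides and cancels. Collect the known terms of each column as K = Σ(ρt)_known − 3349 × (depth of known layers): K_1 = 107830.014 − 3349×39.14 = −23249.846; K_2 = 0 − 3349×(3.55 + 0) = −11888.95.
Balance: K_1 = K_2 − x×(3349 − 2764), so x = (K_2 − K_1)/(3349 − 2764) = 11360.9/585 = 19.4 km.

19.4 km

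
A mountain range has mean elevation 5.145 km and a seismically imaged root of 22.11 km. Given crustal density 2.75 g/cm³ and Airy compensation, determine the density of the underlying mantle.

Airy balance: ρ_c h = (ρ_m − ρ_c) r → ρ_m = ρ_c (1 + h/r).
ρ_m = 2.75 × (1 + 5.145 km/22.11 km) = 3.39 g/cm³.

3.39 g/cm³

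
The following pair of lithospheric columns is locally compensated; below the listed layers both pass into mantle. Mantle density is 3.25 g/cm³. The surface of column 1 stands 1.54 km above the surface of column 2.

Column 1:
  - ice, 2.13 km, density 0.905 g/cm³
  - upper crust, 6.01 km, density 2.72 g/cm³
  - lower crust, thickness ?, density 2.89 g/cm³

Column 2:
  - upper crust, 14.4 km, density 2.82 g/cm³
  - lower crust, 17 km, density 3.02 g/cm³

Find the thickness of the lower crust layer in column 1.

19.2 km

Take the compensation level at the base of the deeper column (depth z_c below the surface of column 1) and equate Σ ρ_i t_i down to z_c; mantle fills any gap and the z_c terms cancel.
Column 1: 2.13×0.905 + 6.01×2.72 + x×2.89 + (z_c − 8.14 − x)×3.25
Column 2: 1.54×0 + 14.4×2.82 + 17×3.02 + (z_c − 1.54 − 31.4)×3.25
The z_c×3.25 term appears on both sides and cancels. Collect the known terms of each column as K = Σ(ρt)_known − 3.25 × (depth of known layers): K_1 = 18.27485 − 3.25×8.14 = −8.18015; K_2 = 91.948 − 3.25×(1.54 + 31.4) = −15.107.
Balance: K_1 − x×(3.25 − 2.89) = K_2, so x = (K_1 − K_2)/(3.25 − 2.89) = 6.92685/0.36 = 19.2 km.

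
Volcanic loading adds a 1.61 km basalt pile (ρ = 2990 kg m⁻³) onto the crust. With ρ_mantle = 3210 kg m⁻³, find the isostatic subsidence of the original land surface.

1.5 km

Subaerial loading: s = t ρ_load / ρ_m.
s = 1.61 km × 2990/3210 = 1.5 km.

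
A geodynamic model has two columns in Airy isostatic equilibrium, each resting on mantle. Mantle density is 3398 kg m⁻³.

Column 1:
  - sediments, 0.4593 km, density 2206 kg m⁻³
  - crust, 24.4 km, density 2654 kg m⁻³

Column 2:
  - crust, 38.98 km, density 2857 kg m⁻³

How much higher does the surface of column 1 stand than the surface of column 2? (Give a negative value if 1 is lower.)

For any compensation level in the mantle, the mantle terms cancel and isostasy reduces to e = (Σt_1 − Σt_2) − (Σ(ρt)_1 − Σ(ρt)_2) / ρ_m.
Σt_1 = 24.8593 km; Σt_2 = 38.98 km; Σ(ρt)_1 = 65770.8158; Σ(ρt)_2 = 111365.86 (in km·kg m⁻³).
e = (24.8593 − 38.98) − (65770.8158 − 111365.86) / 3398 = −0.702 km.

−0.702 km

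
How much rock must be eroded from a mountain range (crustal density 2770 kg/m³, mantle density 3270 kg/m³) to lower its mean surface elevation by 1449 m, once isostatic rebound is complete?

Net drop Δ = e − u = e − e ρ_c/ρ_m = e (ρ_m − ρ_c)/ρ_m.
e = Δ ρ_m/(ρ_m − ρ_c) = 1449 m × 3270/500 = 9480 m.

9480 m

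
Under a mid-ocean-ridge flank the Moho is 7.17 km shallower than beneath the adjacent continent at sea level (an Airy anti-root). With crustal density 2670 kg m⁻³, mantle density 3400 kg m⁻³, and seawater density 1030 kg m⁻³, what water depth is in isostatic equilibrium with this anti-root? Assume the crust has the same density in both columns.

Replacing a thickness d of crust by seawater at the top must be balanced by replacing crust with mantle at the base: d (ρ_c − ρ_w) = a (ρ_m − ρ_c).
d = a (ρ_m − ρ_c)/(ρ_c − ρ_w) = 7.17 km × 730/1640 = 3.19 km.

3.19 km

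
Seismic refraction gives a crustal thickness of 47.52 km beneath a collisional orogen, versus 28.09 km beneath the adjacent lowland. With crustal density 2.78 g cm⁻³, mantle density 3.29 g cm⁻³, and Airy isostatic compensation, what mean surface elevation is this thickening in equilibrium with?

3.01 km

Excess crust Δ = 47.52 km − 28.09 km = 19.43 km, split between elevation h and root r with h + r = Δ.
Airy balance ρ_c h = (ρ_m − ρ_c) r gives r = h ρ_c/(ρ_m − ρ_c), so h (1 + ρ_c/(ρ_m − ρ_c)) = Δ, i.e. h = Δ (ρ_m − ρ_c)/ρ_m.
h = 19.43 km × 0.51/3.29 = 3.01 km.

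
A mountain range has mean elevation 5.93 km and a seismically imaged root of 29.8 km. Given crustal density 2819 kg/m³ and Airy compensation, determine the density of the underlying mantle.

Airy balance: ρ_c h = (ρ_m − ρ_c) r → ρ_m = ρ_c (1 + h/r).
ρ_m = 2819 × (1 + 5.93 km/29.8 km) = 3380 kg/m³.

3380 kg/m³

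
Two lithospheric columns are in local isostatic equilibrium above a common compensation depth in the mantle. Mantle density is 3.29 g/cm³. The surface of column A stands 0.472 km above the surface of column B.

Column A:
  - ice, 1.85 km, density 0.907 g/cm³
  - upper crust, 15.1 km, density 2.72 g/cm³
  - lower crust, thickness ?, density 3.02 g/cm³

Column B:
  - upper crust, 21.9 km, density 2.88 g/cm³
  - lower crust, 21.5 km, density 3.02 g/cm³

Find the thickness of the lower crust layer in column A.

12.3 km

Take the compensation level at the base of the deeper column (depth z_c below the surface of column A) and equate Σ ρ_i t_i down to z_c; mantle fills any gap and the z_c terms cancel.
Column A: 1.85×0.907 + 15.1×2.72 + x×3.02 + (z_c − 16.95 − x)×3.29
Column B: 0.472×0 + 21.9×2.88 + 21.5×3.02 + (z_c − 0.472 − 43.4)×3.29
The z_c×3.29 term appears on both sides and cancels. Collect the known terms of each column as K = Σ(ρt)_known − 3.29 × (depth of known layers): K_A = 42.74995 − 3.29×16.95 = −13.01555; K_B = 128.002 − 3.29×(0.472 + 43.4) = −16.33688.
Balance: K_A − x×(3.29 − 3.02) = K_B, so x = (K_A − K_B)/(3.29 − 3.02) = 3.32133/0.27 = 12.3 km.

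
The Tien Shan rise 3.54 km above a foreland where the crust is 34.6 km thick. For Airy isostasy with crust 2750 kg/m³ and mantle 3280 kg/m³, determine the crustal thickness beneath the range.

Root depth r = h ρ_c / (ρ_m − ρ_c) = 3.54 km × 2750 / 530 = 18.37 km.
Total thickness = T + h + r = 34.6 km + 3.54 km + 18.37 km = 56.5 km.

56.5 km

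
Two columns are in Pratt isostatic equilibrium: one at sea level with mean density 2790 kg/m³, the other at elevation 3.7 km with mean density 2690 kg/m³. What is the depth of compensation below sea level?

99.5 km

ρ_ref D = ρ (D + h) → D (ρ_ref − ρ) = ρ h.
D = ρ h/(ρ_ref − ρ) = 2690 × 3.7 km/(2790 − 2690) = 99.5 km.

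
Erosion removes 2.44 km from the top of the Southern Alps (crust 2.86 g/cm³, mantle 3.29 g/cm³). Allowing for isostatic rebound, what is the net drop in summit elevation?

Rebound u = e ρ_c/ρ_m = 2.44 km × 2.86/3.29 = 2.121 km.
Net surface drop = e − u = 2.44 km − 2.121 km = e (ρ_m − ρ_c)/ρ_m = 0.319 km.

0.319 km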